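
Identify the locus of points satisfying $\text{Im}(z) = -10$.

Im(z) = y where z = x + yi; the equation y = -10 is satisfied by all points with that y-coordinate
Locus: Horizontal line y = -10


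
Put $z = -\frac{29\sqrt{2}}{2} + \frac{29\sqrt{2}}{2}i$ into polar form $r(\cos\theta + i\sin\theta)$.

r = |z| = sqrt(a^2 + b^2) = sqrt((-29*sqrt(2)/2)^2 + (29*sqrt(2)/2)^2) = sqrt(841/2 + 841/2) = sqrt(841) = 29
θ = arctan(b/a) = arctan(20.5061/-20.5061) (quadrant-adjusted) = 135°
z = 29(cos 135° + i sin 135°)


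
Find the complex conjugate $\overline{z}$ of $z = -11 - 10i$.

If z = a + bi, then conjugate(z) = a - bi
conjugate(-11 - 10i) = -11 + 10i


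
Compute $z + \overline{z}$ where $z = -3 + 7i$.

z + conjugate(z) = (a + bi) + (a - bi) = 2a
= 2 * (-3) = -6


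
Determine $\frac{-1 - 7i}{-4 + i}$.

Multiply numerator and denominator by conjugate (-4 - i):
= (-1 - 7i)(-4 - i) / ((-4)^2 + 1^2)
= (-3 + 29i) / 17
= -3/17 + (29/17)i


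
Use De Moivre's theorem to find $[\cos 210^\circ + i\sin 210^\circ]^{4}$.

By De Moivre: z^n = r^n(cos(nθ) + i sin(nθ))
= 1^4(cos(4*210°) + i sin(4*210°))
= 1(cos 120° + i sin 120°)
= -1/2 + (sqrt(3)/2)i


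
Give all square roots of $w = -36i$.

|w| = 36, arg(w) = 270°
Root modulus = 36^(1/2) = 6
Root arguments: θ_k = (270° + 360°k)/2 for k = 0, 1, ..., 1
Roots: -3*sqrt(2) + 3*sqrt(2)i, 3*sqrt(2) - 3*sqrt(2)i


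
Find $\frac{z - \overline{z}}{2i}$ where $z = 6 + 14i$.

z - conjugate(z) = 2bi
(z - conjugate(z))/(2i) = 2bi/(2i) = b = 14


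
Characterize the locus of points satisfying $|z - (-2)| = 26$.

|z - z0| = r describes a circle centered at z0 with radius r
Here z0 = -2 and r = 26
Locus: Circle centered at (-2, 0) with radius 26


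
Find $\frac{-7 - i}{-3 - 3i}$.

Multiply numerator and denominator by conjugate (-3 + 3i):
= (-7 - i)(-3 + 3i) / ((-3)^2 + (-3)^2)
= (24 - 18i) / 18
Divide through by 6: (4 - 3i) / 3
= 4/3 - i


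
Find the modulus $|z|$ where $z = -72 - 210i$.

|z| = sqrt(a^2 + b^2) = sqrt((-72)^2 + (-210)^2) = sqrt(49284) = 222


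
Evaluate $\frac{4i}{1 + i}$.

Multiply numerator and denominator by conjugate (1 - i):
= (4i)(1 - i) / (1^2 + 1^2)
= (4 + 4i) / 2
= 2 + 2i


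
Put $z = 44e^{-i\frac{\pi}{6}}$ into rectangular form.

a = r cos θ = 44 * sqrt(3)/2 = 22*sqrt(3)
b = r sin θ = 44 * -1/2 = -22
z = 22*sqrt(3) - 22i


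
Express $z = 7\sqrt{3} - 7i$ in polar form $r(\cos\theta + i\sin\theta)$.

r = |z| = sqrt(a^2 + b^2) = sqrt((7*sqrt(3))^2 + (-7)^2) = sqrt(147 + 49) = sqrt(196) = 14
θ = arctan(b/a) = arctan(-7/12.1244) (quadrant-adjusted) = 330°
z = 14(cos 330° + i sin 330°)


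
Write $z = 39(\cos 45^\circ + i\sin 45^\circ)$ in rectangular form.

a = r cos θ = 39 * sqrt(2)/2 = 39*sqrt(2)/2
b = r sin θ = 39 * sqrt(2)/2 = 39*sqrt(2)/2
z = 39*sqrt(2)/2 + (39*sqrt(2)/2)i


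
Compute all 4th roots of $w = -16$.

|w| = 16, arg(w) = 180°
Root modulus = 16^(1/4) = 2
Root arguments: θ_k = (180° + 360°k)/4 for k = 0, 1, ..., 3
Roots: sqrt(2) + sqrt(2)i, -sqrt(2) + sqrt(2)i, -sqrt(2) - sqrt(2)i, sqrt(2) - sqrt(2)i


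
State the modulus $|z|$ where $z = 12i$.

|z| = sqrt(a^2 + b^2) = sqrt(0^2 + 12^2) = sqrt(144) = 12


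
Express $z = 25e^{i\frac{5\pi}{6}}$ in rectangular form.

a = r cos θ = 25 * -sqrt(3)/2 = -25*sqrt(3)/2
b = r sin θ = 25 * 1/2 = 25/2
z = -25*sqrt(3)/2 + (25/2)i


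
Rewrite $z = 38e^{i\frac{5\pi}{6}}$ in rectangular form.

a = r cos θ = 38 * -sqrt(3)/2 = -19*sqrt(3)
b = r sin θ = 38 * 1/2 = 19
z = -19*sqrt(3) + 19i


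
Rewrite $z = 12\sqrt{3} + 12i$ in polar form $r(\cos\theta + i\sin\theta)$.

r = |z| = sqrt(a^2 + b^2) = sqrt((12*sqrt(3))^2 + (12)^2) = sqrt(432 + 144) = sqrt(576) = 24
θ = arctan(b/a) = arctan(12/20.7846) (quadrant-adjusted) = 30°
z = 24(cos 30° + i sin 30°)


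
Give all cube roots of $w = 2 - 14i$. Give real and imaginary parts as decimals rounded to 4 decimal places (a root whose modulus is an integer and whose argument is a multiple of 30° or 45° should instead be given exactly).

|w| = sqrt(200) ≈ 14.142136, arg(w) ≈ 278.130102°
Root modulus = sqrt(200)^(1/3) ≈ 2.418271
Root arguments: θ_k = (arg(w) + 360°k)/3 for k = 0, 1, ..., 2
Compute each root as (root modulus)(cos θ_k + i sin θ_k) using full-precision intermediates, then round to 4 decimal places.
Roots: -0.1143 + 2.4156i, -2.0348 - 1.3068i, 2.1491 - 1.1088i


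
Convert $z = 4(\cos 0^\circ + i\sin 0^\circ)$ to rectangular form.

a = r cos θ = 4 * 1 = 4
b = r sin θ = 4 * 0 = 0
z = 4


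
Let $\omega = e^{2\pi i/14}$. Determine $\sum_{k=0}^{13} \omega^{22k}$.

Let ζ = ω^22 = e^(2πi·22/14). Since 14 ∤ 22, ζ ≠ 1.
Sum = Σ_{k=0}^{13} ζ^k = (ζ^14 - 1)/(ζ - 1) = (ω^{22·14} - 1)/(ζ - 1) = (1 - 1)/(ζ - 1) = 0


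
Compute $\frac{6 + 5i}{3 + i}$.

Multiply numerator and denominator by conjugate (3 - i):
= (6 + 5i)(3 - i) / (3^2 + 1^2)
= (23 + 9i) / 10
= 23/10 + (9/10)i


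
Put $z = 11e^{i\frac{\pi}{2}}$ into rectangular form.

a = r cos θ = 11 * 0 = 0
b = r sin θ = 11 * 1 = 11
z = 11i


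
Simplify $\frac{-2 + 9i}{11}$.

Divisor is real, so divide each part by 11:
= -2/11 + (9/11)i


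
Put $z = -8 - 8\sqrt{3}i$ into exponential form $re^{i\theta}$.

r = |z| = sqrt((-8)^2 + (-8*sqrt(3))^2) = sqrt(64 + 192) = sqrt(256) = 16
θ = arctan(b/a) = arctan(-13.8564/-8) (quadrant-adjusted) = -120° = -2π/3
z = 16e^(-i*2π/3)


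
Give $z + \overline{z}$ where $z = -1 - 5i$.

z + conjugate(z) = (a + bi) + (a - bi) = 2a
= 2 * (-1) = -2


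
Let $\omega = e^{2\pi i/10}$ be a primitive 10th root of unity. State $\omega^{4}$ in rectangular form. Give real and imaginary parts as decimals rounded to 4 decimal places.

ω^4 = e^(2πi·4/10) = e^(i·4π/5)
= cos(4π/5) + i sin(4π/5)
= -0.8090 + 0.5878i


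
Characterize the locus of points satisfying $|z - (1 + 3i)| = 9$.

|z - z0| = r describes a circle centered at z0 with radius r
Here z0 = 1 + 3i and r = 9
Locus: Circle centered at (1, 3) with radius 9


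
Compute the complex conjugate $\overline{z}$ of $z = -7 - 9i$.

If z = a + bi, then conjugate(z) = a - bi
conjugate(-7 - 9i) = -7 + 9i


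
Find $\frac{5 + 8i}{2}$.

Divisor is real, so divide each part by 2:
= 5/2 + 4i


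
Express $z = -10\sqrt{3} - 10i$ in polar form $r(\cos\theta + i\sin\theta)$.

r = |z| = sqrt(a^2 + b^2) = sqrt((-10*sqrt(3))^2 + (-10)^2) = sqrt(300 + 100) = sqrt(400) = 20
θ = arctan(b/a) = arctan(-10/-17.3205) (quadrant-adjusted) = 210°
z = 20(cos 210° + i sin 210°)


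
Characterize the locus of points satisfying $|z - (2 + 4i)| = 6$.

|z - z0| = r describes a circle centered at z0 with radius r
Here z0 = 2 + 4i and r = 6
Locus: Circle centered at (2, 4) with radius 6


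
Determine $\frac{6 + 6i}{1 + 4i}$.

Multiply numerator and denominator by conjugate (1 - 4i):
= (6 + 6i)(1 - 4i) / (1^2 + 4^2)
= (30 - 18i) / 17
= 30/17 - (18/17)i


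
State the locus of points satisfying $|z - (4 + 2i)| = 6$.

|z - z0| = r describes a circle centered at z0 with radius r
Here z0 = 4 + 2i and r = 6
Locus: Circle centered at (4, 2) with radius 6


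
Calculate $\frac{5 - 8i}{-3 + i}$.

Multiply numerator and denominator by conjugate (-3 - i):
= (5 - 8i)(-3 - i) / ((-3)^2 + 1^2)
= (-23 + 19i) / 10
= -23/10 + (19/10)i


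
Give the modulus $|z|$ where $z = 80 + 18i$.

|z| = sqrt(a^2 + b^2) = sqrt(80^2 + 18^2) = sqrt(6724) = 82


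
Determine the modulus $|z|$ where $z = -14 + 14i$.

|z| = sqrt(a^2 + b^2) = sqrt((-14)^2 + 14^2) = sqrt(392) = sqrt(392)


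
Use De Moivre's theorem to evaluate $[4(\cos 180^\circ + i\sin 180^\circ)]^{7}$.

By De Moivre: z^n = r^n(cos(nθ) + i sin(nθ))
= 4^7(cos(7*180°) + i sin(7*180°))
= 16384(cos 180° + i sin 180°)
= -16384


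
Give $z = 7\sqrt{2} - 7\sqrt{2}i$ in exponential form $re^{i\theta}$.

r = |z| = sqrt((7*sqrt(2))^2 + (-7*sqrt(2))^2) = sqrt(98 + 98) = sqrt(196) = 14
θ = arctan(b/a) = arctan(-9.8995/9.8995) (quadrant-adjusted) = -45° = -π/4
z = 14e^(-i*π/4)


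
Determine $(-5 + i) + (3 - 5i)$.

(-5 + 3) + (1 + (-5))i = -2 - 4i


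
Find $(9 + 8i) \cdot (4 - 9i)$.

(a1*a2 - b1*b2) + (a1*b2 + b1*a2)i
= (36 - (-72)) + (-81 + 32)i
= 108 - 49i


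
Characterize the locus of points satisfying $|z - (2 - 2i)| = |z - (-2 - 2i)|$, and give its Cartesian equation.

|z - z1| = |z - z2| means z is equidistant from z1 and z2,
i.e. the perpendicular bisector of the segment from (2, -2) to (-2, -2) (midpoint (0, -2)).
With z = x + yi, square both sides:
(x - 2)^2 + (y - (-2))^2 = (x - (-2))^2 + (y - (-2))^2
The x^2 and y^2 terms cancel: -8x + 0y = 8 - 8 = 0
Simplify: x = 0
Locus: Perpendicular bisector of the segment from (2, -2) to (-2, -2): the line x = 0


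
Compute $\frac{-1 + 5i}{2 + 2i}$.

Multiply numerator and denominator by conjugate (2 - 2i):
= (-1 + 5i)(2 - 2i) / (2^2 + 2^2)
= (8 + 12i) / 8
Divide through by 4: (2 + 3i) / 2
= 1 + (3/2)i


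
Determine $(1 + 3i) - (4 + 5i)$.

(1 - 4) + (3 - 5)i = -3 - 2i


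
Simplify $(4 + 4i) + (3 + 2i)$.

(4 + 3) + (4 + 2)i = 7 + 6i


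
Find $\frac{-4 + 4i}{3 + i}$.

Multiply numerator and denominator by conjugate (3 - i):
= (-4 + 4i)(3 - i) / (3^2 + 1^2)
= (-8 + 16i) / 10
Divide through by 2: (-4 + 8i) / 5
= -4/5 + (8/5)i


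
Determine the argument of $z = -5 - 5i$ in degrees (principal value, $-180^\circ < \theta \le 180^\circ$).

θ = arctan(b/a) = arctan(-5/-5) (quadrant-adjusted) = -135°


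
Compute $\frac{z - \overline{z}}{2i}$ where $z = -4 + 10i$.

z - conjugate(z) = 2bi
(z - conjugate(z))/(2i) = 2bi/(2i) = b = 10


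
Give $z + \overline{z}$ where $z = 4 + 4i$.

z + conjugate(z) = (a + bi) + (a - bi) = 2a
= 2 * 4 = 8


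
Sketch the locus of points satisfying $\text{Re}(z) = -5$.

Re(z) = x where z = x + yi; the equation x = -5 is satisfied by all points with that x-coordinate
Locus: Vertical line x = -5


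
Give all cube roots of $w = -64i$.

|w| = 64, arg(w) = 270°
Root modulus = 64^(1/3) = 4
Root arguments: θ_k = (270° + 360°k)/3 for k = 0, 1, ..., 2
Roots: 4i, -2*sqrt(3) - 2i, 2*sqrt(3) - 2i


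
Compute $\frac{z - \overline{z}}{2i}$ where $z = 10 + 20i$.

z - conjugate(z) = 2bi
(z - conjugate(z))/(2i) = 2bi/(2i) = b = 20


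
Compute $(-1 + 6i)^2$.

(a + bi)^2 = a^2 - b^2 + 2abi
= (-1)^2 - 6^2 + 2*(-1)*6i
= -35 - 12i


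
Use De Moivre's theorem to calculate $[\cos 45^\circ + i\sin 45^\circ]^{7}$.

By De Moivre: z^n = r^n(cos(nθ) + i sin(nθ))
= 1^7(cos(7*45°) + i sin(7*45°))
= 1(cos 315° + i sin 315°)
= sqrt(2)/2 - (sqrt(2)/2)i


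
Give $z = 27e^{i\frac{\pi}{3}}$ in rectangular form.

a = r cos θ = 27 * 1/2 = 27/2
b = r sin θ = 27 * sqrt(3)/2 = 27*sqrt(3)/2
z = 27/2 + (27*sqrt(3)/2)i


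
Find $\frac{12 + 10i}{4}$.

Divisor is real, so divide each part by 4:
= 3 + (5/2)i


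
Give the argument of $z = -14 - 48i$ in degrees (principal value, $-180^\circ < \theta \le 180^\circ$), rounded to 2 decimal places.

θ = arctan(b/a) = arctan(-48/-14) (quadrant-adjusted) = -106.26°


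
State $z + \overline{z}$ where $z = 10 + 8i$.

z + conjugate(z) = (a + bi) + (a - bi) = 2a
= 2 * 10 = 20


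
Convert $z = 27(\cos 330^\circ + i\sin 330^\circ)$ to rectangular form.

a = r cos θ = 27 * sqrt(3)/2 = 27*sqrt(3)/2
b = r sin θ = 27 * -1/2 = -27/2
z = 27*sqrt(3)/2 - (27/2)i


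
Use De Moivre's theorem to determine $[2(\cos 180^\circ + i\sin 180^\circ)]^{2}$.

By De Moivre: z^n = r^n(cos(nθ) + i sin(nθ))
= 2^2(cos(2*180°) + i sin(2*180°))
= 4(cos 0° + i sin 0°)
= 4


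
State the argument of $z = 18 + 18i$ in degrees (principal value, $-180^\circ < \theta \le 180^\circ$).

θ = arctan(b/a) = arctan(18/18) (quadrant-adjusted) = 45°


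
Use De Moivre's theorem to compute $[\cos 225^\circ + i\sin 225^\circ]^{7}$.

By De Moivre: z^n = r^n(cos(nθ) + i sin(nθ))
= 1^7(cos(7*225°) + i sin(7*225°))
= 1(cos 135° + i sin 135°)
= -sqrt(2)/2 + (sqrt(2)/2)i


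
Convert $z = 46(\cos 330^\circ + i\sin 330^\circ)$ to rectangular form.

a = r cos θ = 46 * sqrt(3)/2 = 23*sqrt(3)
b = r sin θ = 46 * -1/2 = -23
z = 23*sqrt(3) - 23i


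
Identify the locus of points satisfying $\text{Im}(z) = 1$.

Im(z) = y where z = x + yi; the equation y = 1 is satisfied by all points with that y-coordinate
Locus: Horizontal line y = 1


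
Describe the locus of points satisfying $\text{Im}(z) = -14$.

Im(z) = y where z = x + yi; the equation y = -14 is satisfied by all points with that y-coordinate
Locus: Horizontal line y = -14


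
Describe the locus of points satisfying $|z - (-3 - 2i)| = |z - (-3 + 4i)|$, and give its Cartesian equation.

|z - z1| = |z - z2| means z is equidistant from z1 and z2,
i.e. the perpendicular bisector of the segment from (-3, -2) to (-3, 4) (midpoint (-3, 1)).
With z = x + yi, square both sides:
(x - (-3))^2 + (y - (-2))^2 = (x - (-3))^2 + (y - 4)^2
The x^2 and y^2 terms cancel: 0x + 12y = 25 - 13 = 12
Simplify: y = 1
Locus: Perpendicular bisector of the segment from (-3, -2) to (-3, 4): the line y = 1


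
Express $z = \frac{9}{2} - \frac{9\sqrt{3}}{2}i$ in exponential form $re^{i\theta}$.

r = |z| = sqrt((9/2)^2 + (-9*sqrt(3)/2)^2) = sqrt(81/4 + 243/4) = sqrt(81) = 9
θ = arctan(b/a) = arctan(-7.7942/4.5) (quadrant-adjusted) = -60° = -π/3
z = 9e^(-i*π/3)


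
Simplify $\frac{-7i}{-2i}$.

Multiply numerator and denominator by conjugate (2i):
= (-7i)(2i) / (0^2 + (-2)^2)
= (14) / 4
Divide through by 2: (7) / 2
= 7/2


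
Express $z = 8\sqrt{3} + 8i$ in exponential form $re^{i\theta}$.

r = |z| = sqrt((8*sqrt(3))^2 + (8)^2) = sqrt(192 + 64) = sqrt(256) = 16
θ = arctan(b/a) = arctan(8/13.8564) (quadrant-adjusted) = 30° = π/6
z = 16e^(i*π/6)


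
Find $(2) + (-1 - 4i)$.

(2 + (-1)) + (0 + (-4))i = 1 - 4i


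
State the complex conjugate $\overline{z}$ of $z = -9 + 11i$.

If z = a + bi, then conjugate(z) = a - bi
conjugate(-9 + 11i) = -9 - 11i


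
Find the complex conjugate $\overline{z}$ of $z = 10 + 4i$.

If z = a + bi, then conjugate(z) = a - bi
conjugate(10 + 4i) = 10 - 4i


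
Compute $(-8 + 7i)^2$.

(a + bi)^2 = a^2 - b^2 + 2abi
= (-8)^2 - 7^2 + 2*(-8)*7i
= 15 - 112i


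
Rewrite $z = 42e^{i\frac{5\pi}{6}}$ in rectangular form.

a = r cos θ = 42 * -sqrt(3)/2 = -21*sqrt(3)
b = r sin θ = 42 * 1/2 = 21
z = -21*sqrt(3) + 21i


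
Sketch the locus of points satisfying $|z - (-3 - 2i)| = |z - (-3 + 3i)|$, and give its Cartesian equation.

|z - z1| = |z - z2| means z is equidistant from z1 and z2,
i.e. the perpendicular bisector of the segment from (-3, -2) to (-3, 3) (midpoint (-3, 1/2)).
With z = x + yi, square both sides:
(x - (-3))^2 + (y - (-2))^2 = (x - (-3))^2 + (y - 3)^2
The x^2 and y^2 terms cancel: 0x + 10y = 18 - 13 = 5
Simplify: y = 1/2
Locus: Perpendicular bisector of the segment from (-3, -2) to (-3, 3): the line y = 1/2


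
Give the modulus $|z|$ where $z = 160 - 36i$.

|z| = sqrt(a^2 + b^2) = sqrt(160^2 + (-36)^2) = sqrt(26896) = 164


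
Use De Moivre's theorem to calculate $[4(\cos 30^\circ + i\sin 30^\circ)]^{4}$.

By De Moivre: z^n = r^n(cos(nθ) + i sin(nθ))
= 4^4(cos(4*30°) + i sin(4*30°))
= 256(cos 120° + i sin 120°)
= -128 + 128*sqrt(3)i


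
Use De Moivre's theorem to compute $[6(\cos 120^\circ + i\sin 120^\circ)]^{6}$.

By De Moivre: z^n = r^n(cos(nθ) + i sin(nθ))
= 6^6(cos(6*120°) + i sin(6*120°))
= 46656(cos 0° + i sin 0°)
= 46656


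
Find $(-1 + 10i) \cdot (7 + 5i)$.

(a1*a2 - b1*b2) + (a1*b2 + b1*a2)i
= (-7 - 50) + (-5 + 70)i
= -57 + 65i


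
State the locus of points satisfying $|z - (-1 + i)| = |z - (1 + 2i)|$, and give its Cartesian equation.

|z - z1| = |z - z2| means z is equidistant from z1 and z2,
i.e. the perpendicular bisector of the segment from (-1, 1) to (1, 2) (midpoint (0, 3/2)).
With z = x + yi, square both sides:
(x - (-1))^2 + (y - 1)^2 = (x - 1)^2 + (y - 2)^2
The x^2 and y^2 terms cancel: 4x + 2y = 5 - 2 = 3
Simplify: 4x + 2y = 3
Locus: Perpendicular bisector of the segment from (-1, 1) to (1, 2): the line 4x + 2y = 3


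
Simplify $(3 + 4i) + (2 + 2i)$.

(3 + 2) + (4 + 2)i = 5 + 6i


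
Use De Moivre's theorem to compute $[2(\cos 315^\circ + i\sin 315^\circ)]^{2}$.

By De Moivre: z^n = r^n(cos(nθ) + i sin(nθ))
= 2^2(cos(2*315°) + i sin(2*315°))
= 4(cos 270° + i sin 270°)
= -4i


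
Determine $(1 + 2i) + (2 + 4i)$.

(1 + 2) + (2 + 4)i = 3 + 6i


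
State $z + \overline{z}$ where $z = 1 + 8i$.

z + conjugate(z) = (a + bi) + (a - bi) = 2a
= 2 * 1 = 2


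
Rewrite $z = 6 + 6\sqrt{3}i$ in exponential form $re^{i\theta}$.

r = |z| = sqrt((6)^2 + (6*sqrt(3))^2) = sqrt(36 + 108) = sqrt(144) = 12
θ = arctan(b/a) = arctan(10.3923/6) (quadrant-adjusted) = 60° = π/3
z = 12e^(i*π/3)


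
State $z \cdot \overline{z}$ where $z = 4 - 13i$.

z * conjugate(z) = |z|^2 = a^2 + b^2
= 4^2 + (-13)^2 = 185


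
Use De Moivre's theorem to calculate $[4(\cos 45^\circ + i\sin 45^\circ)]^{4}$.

By De Moivre: z^n = r^n(cos(nθ) + i sin(nθ))
= 4^4(cos(4*45°) + i sin(4*45°))
= 256(cos 180° + i sin 180°)
= -256


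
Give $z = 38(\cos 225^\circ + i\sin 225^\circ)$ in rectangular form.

a = r cos θ = 38 * -sqrt(2)/2 = -19*sqrt(2)
b = r sin θ = 38 * -sqrt(2)/2 = -19*sqrt(2)
z = -19*sqrt(2) - 19*sqrt(2)i


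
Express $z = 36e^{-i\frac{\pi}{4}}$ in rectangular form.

a = r cos θ = 36 * sqrt(2)/2 = 18*sqrt(2)
b = r sin θ = 36 * -sqrt(2)/2 = -18*sqrt(2)
z = 18*sqrt(2) - 18*sqrt(2)i


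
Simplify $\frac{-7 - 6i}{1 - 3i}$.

Multiply numerator and denominator by conjugate (1 + 3i):
= (-7 - 6i)(1 + 3i) / (1^2 + (-3)^2)
= (11 - 27i) / 10
= 11/10 - (27/10)i


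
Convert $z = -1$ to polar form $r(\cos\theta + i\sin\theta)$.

r = |z| = sqrt(a^2 + b^2) = sqrt((-1)^2 + (0)^2) = sqrt(1 + 0) = sqrt(1) = 1
b = 0 and a < 0, so z lies on the negative real axis: θ = 180°
z = 1(cos 180° + i sin 180°)


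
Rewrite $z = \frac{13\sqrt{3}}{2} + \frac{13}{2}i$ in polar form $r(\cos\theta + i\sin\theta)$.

r = |z| = sqrt(a^2 + b^2) = sqrt((13*sqrt(3)/2)^2 + (13/2)^2) = sqrt(507/4 + 169/4) = sqrt(169) = 13
θ = arctan(b/a) = arctan(6.5/11.2583) (quadrant-adjusted) = 30°
z = 13(cos 30° + i sin 30°)


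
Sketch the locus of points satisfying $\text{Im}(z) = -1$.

Im(z) = y where z = x + yi; the equation y = -1 is satisfied by all points with that y-coordinate
Locus: Horizontal line y = -1


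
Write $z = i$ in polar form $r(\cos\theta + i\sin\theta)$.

r = |z| = sqrt(a^2 + b^2) = sqrt((0)^2 + (1)^2) = sqrt(0 + 1) = sqrt(1) = 1
a = 0 and b > 0, so z lies on the positive imaginary axis: θ = 90°
z = 1(cos 90° + i sin 90°)


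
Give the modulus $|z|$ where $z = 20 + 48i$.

|z| = sqrt(a^2 + b^2) = sqrt(20^2 + 48^2) = sqrt(2704) = 52


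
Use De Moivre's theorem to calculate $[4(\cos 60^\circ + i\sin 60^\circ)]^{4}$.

By De Moivre: z^n = r^n(cos(nθ) + i sin(nθ))
= 4^4(cos(4*60°) + i sin(4*60°))
= 256(cos 240° + i sin 240°)
= -128 - 128*sqrt(3)i


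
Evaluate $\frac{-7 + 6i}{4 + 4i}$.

Multiply numerator and denominator by conjugate (4 - 4i):
= (-7 + 6i)(4 - 4i) / (4^2 + 4^2)
= (-4 + 52i) / 32
Divide through by 4: (-1 + 13i) / 8
= -1/8 + (13/8)i


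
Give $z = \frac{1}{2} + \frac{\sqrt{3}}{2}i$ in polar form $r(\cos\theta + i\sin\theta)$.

r = |z| = sqrt(a^2 + b^2) = sqrt((1/2)^2 + (sqrt(3)/2)^2) = sqrt(1/4 + 3/4) = sqrt(1) = 1
θ = arctan(b/a) = arctan(0.866/0.5) (quadrant-adjusted) = 60°
z = 1(cos 60° + i sin 60°)


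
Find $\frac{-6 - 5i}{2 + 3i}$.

Multiply numerator and denominator by conjugate (2 - 3i):
= (-6 - 5i)(2 - 3i) / (2^2 + 3^2)
= (-27 + 8i) / 13
= -27/13 + (8/13)i


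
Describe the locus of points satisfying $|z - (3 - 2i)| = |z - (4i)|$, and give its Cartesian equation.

|z - z1| = |z - z2| means z is equidistant from z1 and z2,
i.e. the perpendicular bisector of the segment from (3, -2) to (0, 4) (midpoint (3/2, 1)).
With z = x + yi, square both sides:
(x - 3)^2 + (y - (-2))^2 = (x - 0)^2 + (y - 4)^2
The x^2 and y^2 terms cancel: -6x + 12y = 16 - 13 = 3
Simplify: 2x - 4y = -1
Locus: Perpendicular bisector of the segment from (3, -2) to (0, 4): the line 2x - 4y = -1


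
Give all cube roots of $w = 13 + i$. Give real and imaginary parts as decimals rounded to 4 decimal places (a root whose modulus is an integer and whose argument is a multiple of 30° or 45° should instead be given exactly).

|w| = sqrt(170) ≈ 13.038405, arg(w) ≈ 4.398705°
Root modulus = sqrt(170)^(1/3) ≈ 2.353648
Root arguments: θ_k = (arg(w) + 360°k)/3 for k = 0, 1, ..., 2
Compute each root as (root modulus)(cos θ_k + i sin θ_k) using full-precision intermediates, then round to 4 decimal places.
Roots: 2.3529 + 0.0602i, -1.2286 + 2.0075i, -1.1243 - 2.0678i


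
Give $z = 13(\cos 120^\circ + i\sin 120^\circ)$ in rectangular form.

a = r cos θ = 13 * -1/2 = -13/2
b = r sin θ = 13 * sqrt(3)/2 = 13*sqrt(3)/2
z = -13/2 + (13*sqrt(3)/2)i


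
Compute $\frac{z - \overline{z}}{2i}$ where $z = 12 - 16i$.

z - conjugate(z) = 2bi
(z - conjugate(z))/(2i) = 2bi/(2i) = b = -16


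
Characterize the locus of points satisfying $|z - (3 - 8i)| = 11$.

|z - z0| = r describes a circle centered at z0 with radius r
Here z0 = 3 - 8i and r = 11
Locus: Circle centered at (3, -8) with radius 11


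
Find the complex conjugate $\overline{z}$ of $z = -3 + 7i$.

If z = a + bi, then conjugate(z) = a - bi
conjugate(-3 + 7i) = -3 - 7i


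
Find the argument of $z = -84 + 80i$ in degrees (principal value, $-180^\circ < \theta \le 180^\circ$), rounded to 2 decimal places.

θ = arctan(b/a) = arctan(80/-84) (quadrant-adjusted) = 136.40°


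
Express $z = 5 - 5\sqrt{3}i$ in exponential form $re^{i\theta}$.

r = |z| = sqrt((5)^2 + (-5*sqrt(3))^2) = sqrt(25 + 75) = sqrt(100) = 10
θ = arctan(b/a) = arctan(-8.6603/5) (quadrant-adjusted) = -60° = -π/3
z = 10e^(-i*π/3)


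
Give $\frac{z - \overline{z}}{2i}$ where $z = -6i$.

z - conjugate(z) = 2bi
(z - conjugate(z))/(2i) = 2bi/(2i) = b = -6


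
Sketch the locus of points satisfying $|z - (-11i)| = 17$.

|z - z0| = r describes a circle centered at z0 with radius r
Here z0 = -11i and r = 17
Locus: Circle centered at (0, -11) with radius 17


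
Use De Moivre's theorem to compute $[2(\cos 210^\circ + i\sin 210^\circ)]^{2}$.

By De Moivre: z^n = r^n(cos(nθ) + i sin(nθ))
= 2^2(cos(2*210°) + i sin(2*210°))
= 4(cos 60° + i sin 60°)
= 2 + 2*sqrt(3)i


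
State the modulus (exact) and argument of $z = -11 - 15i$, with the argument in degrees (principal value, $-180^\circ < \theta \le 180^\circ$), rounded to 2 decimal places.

|z| = sqrt((-11)^2 + (-15)^2) = sqrt(346)
arg(z) = arctan(b/a) = arctan(-15/-11) (quadrant-adjusted) = -126.25°


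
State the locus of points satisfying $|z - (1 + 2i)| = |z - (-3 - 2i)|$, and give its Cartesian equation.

|z - z1| = |z - z2| means z is equidistant from z1 and z2,
i.e. the perpendicular bisector of the segment from (1, 2) to (-3, -2) (midpoint (-1, 0)).
With z = x + yi, square both sides:
(x - 1)^2 + (y - 2)^2 = (x - (-3))^2 + (y - (-2))^2
The x^2 and y^2 terms cancel: -8x + (-8)y = 13 - 5 = 8
Simplify: x + y = -1
Locus: Perpendicular bisector of the segment from (1, 2) to (-3, -2): the line x + y = -1


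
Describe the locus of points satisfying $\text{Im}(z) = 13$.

Im(z) = y where z = x + yi; the equation y = 13 is satisfied by all points with that y-coordinate
Locus: Horizontal line y = 13


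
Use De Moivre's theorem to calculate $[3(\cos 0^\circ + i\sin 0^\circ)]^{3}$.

By De Moivre: z^n = r^n(cos(nθ) + i sin(nθ))
= 3^3(cos(3*0°) + i sin(3*0°))
= 27(cos 0° + i sin 0°)
= 27


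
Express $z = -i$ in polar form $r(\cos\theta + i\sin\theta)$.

r = |z| = sqrt(a^2 + b^2) = sqrt((0)^2 + (-1)^2) = sqrt(0 + 1) = sqrt(1) = 1
a = 0 and b < 0, so z lies on the negative imaginary axis: θ = 270°
z = 1(cos 270° + i sin 270°)


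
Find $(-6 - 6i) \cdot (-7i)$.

(a1*a2 - b1*b2) + (a1*b2 + b1*a2)i
= (0 - 42) + (42 + 0)i
= -42 + 42i


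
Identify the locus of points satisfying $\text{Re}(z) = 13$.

Re(z) = x where z = x + yi; the equation x = 13 is satisfied by all points with that x-coordinate
Locus: Vertical line x = 13


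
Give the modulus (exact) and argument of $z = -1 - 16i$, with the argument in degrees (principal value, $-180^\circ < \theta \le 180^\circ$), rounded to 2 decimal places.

|z| = sqrt((-1)^2 + (-16)^2) = sqrt(257)
arg(z) = arctan(b/a) = arctan(-16/-1) (quadrant-adjusted) = -93.58°


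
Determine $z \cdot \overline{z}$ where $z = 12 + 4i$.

z * conjugate(z) = |z|^2 = a^2 + b^2
= 12^2 + 4^2 = 160


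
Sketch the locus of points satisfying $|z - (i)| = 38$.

|z - z0| = r describes a circle centered at z0 with radius r
Here z0 = i and r = 38
Locus: Circle centered at (0, 1) with radius 38


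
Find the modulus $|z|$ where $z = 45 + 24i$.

|z| = sqrt(a^2 + b^2) = sqrt(45^2 + 24^2) = sqrt(2601) = 51


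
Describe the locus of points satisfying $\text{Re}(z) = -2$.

Re(z) = x where z = x + yi; the equation x = -2 is satisfied by all points with that x-coordinate
Locus: Vertical line x = -2


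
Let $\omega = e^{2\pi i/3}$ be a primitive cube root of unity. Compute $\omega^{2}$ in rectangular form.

ω^2 = e^(2πi·2/3) = e^(i·4π/3)
= cos(4π/3) + i sin(4π/3)
= -1/2 - (sqrt(3)/2)i


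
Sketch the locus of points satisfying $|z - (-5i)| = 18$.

|z - z0| = r describes a circle centered at z0 with radius r
Here z0 = -5i and r = 18
Locus: Circle centered at (0, -5) with radius 18


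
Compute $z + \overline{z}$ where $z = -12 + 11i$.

z + conjugate(z) = (a + bi) + (a - bi) = 2a
= 2 * (-12) = -24


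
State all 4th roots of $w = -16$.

|w| = 16, arg(w) = 180°
Root modulus = 16^(1/4) = 2
Root arguments: θ_k = (180° + 360°k)/4 for k = 0, 1, ..., 3
Roots: sqrt(2) + sqrt(2)i, -sqrt(2) + sqrt(2)i, -sqrt(2) - sqrt(2)i, sqrt(2) - sqrt(2)i


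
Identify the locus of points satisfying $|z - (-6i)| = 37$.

|z - z0| = r describes a circle centered at z0 with radius r
Here z0 = -6i and r = 37
Locus: Circle centered at (0, -6) with radius 37


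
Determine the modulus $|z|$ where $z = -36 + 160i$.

|z| = sqrt(a^2 + b^2) = sqrt((-36)^2 + 160^2) = sqrt(26896) = 164


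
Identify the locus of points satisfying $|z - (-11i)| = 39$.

|z - z0| = r describes a circle centered at z0 with radius r
Here z0 = -11i and r = 39
Locus: Circle centered at (0, -11) with radius 39


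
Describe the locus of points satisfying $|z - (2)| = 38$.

|z - z0| = r describes a circle centered at z0 with radius r
Here z0 = 2 and r = 38
Locus: Circle centered at (2, 0) with radius 38


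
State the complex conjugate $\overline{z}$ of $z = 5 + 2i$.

If z = a + bi, then conjugate(z) = a - bi
conjugate(5 + 2i) = 5 - 2i


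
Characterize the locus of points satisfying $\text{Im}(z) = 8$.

Im(z) = y where z = x + yi; the equation y = 8 is satisfied by all points with that y-coordinate
Locus: Horizontal line y = 8


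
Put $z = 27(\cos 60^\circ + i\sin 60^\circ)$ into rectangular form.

a = r cos θ = 27 * 1/2 = 27/2
b = r sin θ = 27 * sqrt(3)/2 = 27*sqrt(3)/2
z = 27/2 + (27*sqrt(3)/2)i


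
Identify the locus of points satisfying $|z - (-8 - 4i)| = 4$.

|z - z0| = r describes a circle centered at z0 with radius r
Here z0 = -8 - 4i and r = 4
Locus: Circle centered at (-8, -4) with radius 4


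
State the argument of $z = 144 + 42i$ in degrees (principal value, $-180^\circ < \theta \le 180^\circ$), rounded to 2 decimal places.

θ = arctan(b/a) = arctan(42/144) (quadrant-adjusted) = 16.26°


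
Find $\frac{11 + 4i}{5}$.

Divisor is real, so divide each part by 5:
= 11/5 + (4/5)i


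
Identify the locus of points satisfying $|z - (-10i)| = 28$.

|z - z0| = r describes a circle centered at z0 with radius r
Here z0 = -10i and r = 28
Locus: Circle centered at (0, -10) with radius 28


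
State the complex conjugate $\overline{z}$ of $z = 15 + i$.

If z = a + bi, then conjugate(z) = a - bi
conjugate(15 + i) = 15 - i


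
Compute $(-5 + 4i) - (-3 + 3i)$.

(-5 - (-3)) + (4 - 3)i = -2 + i


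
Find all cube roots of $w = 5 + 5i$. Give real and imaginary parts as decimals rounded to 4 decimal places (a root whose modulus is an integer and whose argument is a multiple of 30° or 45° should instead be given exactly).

|w| = sqrt(50) ≈ 7.071068, arg(w) = 45°
Root modulus = sqrt(50)^(1/3) ≈ 1.919383
Root arguments: θ_k = (45° + 360°k)/3 for k = 0, 1, ..., 2
Compute each root as (root modulus)(cos θ_k + i sin θ_k) using full-precision intermediates, then round to 4 decimal places.
Roots: 1.8540 + 0.4968i, -1.3572 + 1.3572i, -0.4968 - 1.8540i


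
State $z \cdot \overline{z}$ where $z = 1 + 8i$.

z * conjugate(z) = |z|^2 = a^2 + b^2
= 1^2 + 8^2 = 65


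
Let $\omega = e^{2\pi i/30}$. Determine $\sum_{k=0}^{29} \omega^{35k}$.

Let ζ = ω^35 = e^(2πi·35/30). Since 30 ∤ 35, ζ ≠ 1.
Sum = Σ_{k=0}^{29} ζ^k = (ζ^30 - 1)/(ζ - 1) = (ω^{35·30} - 1)/(ζ - 1) = (1 - 1)/(ζ - 1) = 0


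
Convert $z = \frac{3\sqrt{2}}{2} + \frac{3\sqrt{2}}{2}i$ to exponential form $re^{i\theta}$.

r = |z| = sqrt((3*sqrt(2)/2)^2 + (3*sqrt(2)/2)^2) = sqrt(9/2 + 9/2) = sqrt(9) = 3
θ = arctan(b/a) = arctan(2.1213/2.1213) (quadrant-adjusted) = 45° = π/4
z = 3e^(i*π/4)


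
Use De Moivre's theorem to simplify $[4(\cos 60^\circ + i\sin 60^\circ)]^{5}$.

By De Moivre: z^n = r^n(cos(nθ) + i sin(nθ))
= 4^5(cos(5*60°) + i sin(5*60°))
= 1024(cos 300° + i sin 300°)
= 512 - 512*sqrt(3)i


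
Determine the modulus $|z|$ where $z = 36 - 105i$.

|z| = sqrt(a^2 + b^2) = sqrt(36^2 + (-105)^2) = sqrt(12321) = 111


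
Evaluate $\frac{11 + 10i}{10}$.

Divisor is real, so divide each part by 10:
= 11/10 + i


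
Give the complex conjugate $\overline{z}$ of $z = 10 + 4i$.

If z = a + bi, then conjugate(z) = a - bi
conjugate(10 + 4i) = 10 - 4i


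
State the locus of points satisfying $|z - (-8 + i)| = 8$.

|z - z0| = r describes a circle centered at z0 with radius r
Here z0 = -8 + i and r = 8
Locus: Circle centered at (-8, 1) with radius 8


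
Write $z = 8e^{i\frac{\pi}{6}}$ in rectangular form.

a = r cos θ = 8 * sqrt(3)/2 = 4*sqrt(3)
b = r sin θ = 8 * 1/2 = 4
z = 4*sqrt(3) + 4i


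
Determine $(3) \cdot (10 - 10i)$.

(a1*a2 - b1*b2) + (a1*b2 + b1*a2)i
= (30 - 0) + (-30 + 0)i
= 30 - 30i


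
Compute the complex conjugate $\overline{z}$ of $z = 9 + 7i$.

If z = a + bi, then conjugate(z) = a - bi
conjugate(9 + 7i) = 9 - 7i


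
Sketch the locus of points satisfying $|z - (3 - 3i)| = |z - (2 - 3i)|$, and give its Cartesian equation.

|z - z1| = |z - z2| means z is equidistant from z1 and z2,
i.e. the perpendicular bisector of the segment from (3, -3) to (2, -3) (midpoint (5/2, -3)).
With z = x + yi, square both sides:
(x - 3)^2 + (y - (-3))^2 = (x - 2)^2 + (y - (-3))^2
The x^2 and y^2 terms cancel: -2x + 0y = 13 - 18 = -5
Simplify: x = 5/2
Locus: Perpendicular bisector of the segment from (3, -3) to (2, -3): the line x = 5/2


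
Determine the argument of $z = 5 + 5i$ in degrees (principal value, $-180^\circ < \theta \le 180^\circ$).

θ = arctan(b/a) = arctan(5/5) (quadrant-adjusted) = 45°


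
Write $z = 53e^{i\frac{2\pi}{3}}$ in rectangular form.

a = r cos θ = 53 * -1/2 = -53/2
b = r sin θ = 53 * sqrt(3)/2 = 53*sqrt(3)/2
z = -53/2 + (53*sqrt(3)/2)i


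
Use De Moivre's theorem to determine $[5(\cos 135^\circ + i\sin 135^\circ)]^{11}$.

By De Moivre: z^n = r^n(cos(nθ) + i sin(nθ))
= 5^11(cos(11*135°) + i sin(11*135°))
= 48828125(cos 45° + i sin 45°)
= 48828125*sqrt(2)/2 + (48828125*sqrt(2)/2)i


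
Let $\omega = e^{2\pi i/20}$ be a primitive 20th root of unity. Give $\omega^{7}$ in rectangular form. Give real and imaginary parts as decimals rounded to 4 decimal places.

ω^7 = e^(2πi·7/20) = e^(i·7π/10)
= cos(7π/10) + i sin(7π/10)
= -0.5878 + 0.8090i


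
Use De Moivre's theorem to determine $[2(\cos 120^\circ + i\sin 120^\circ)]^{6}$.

By De Moivre: z^n = r^n(cos(nθ) + i sin(nθ))
= 2^6(cos(6*120°) + i sin(6*120°))
= 64(cos 0° + i sin 0°)
= 64


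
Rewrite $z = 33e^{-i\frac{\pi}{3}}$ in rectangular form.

a = r cos θ = 33 * 1/2 = 33/2
b = r sin θ = 33 * -sqrt(3)/2 = -33*sqrt(3)/2
z = 33/2 - (33*sqrt(3)/2)i


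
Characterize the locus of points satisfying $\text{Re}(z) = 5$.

Re(z) = x where z = x + yi; the equation x = 5 is satisfied by all points with that x-coordinate
Locus: Vertical line x = 5


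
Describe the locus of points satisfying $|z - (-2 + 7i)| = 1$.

|z - z0| = r describes a circle centered at z0 with radius r
Here z0 = -2 + 7i and r = 1
Locus: Circle centered at (-2, 7) with radius 1


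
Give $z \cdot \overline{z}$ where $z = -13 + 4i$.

z * conjugate(z) = |z|^2 = a^2 + b^2
= (-13)^2 + 4^2 = 185


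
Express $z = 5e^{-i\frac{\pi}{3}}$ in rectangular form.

a = r cos θ = 5 * 1/2 = 5/2
b = r sin θ = 5 * -sqrt(3)/2 = -5*sqrt(3)/2
z = 5/2 - (5*sqrt(3)/2)i


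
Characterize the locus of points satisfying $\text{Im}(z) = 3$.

Im(z) = y where z = x + yi; the equation y = 3 is satisfied by all points with that y-coordinate
Locus: Horizontal line y = 3


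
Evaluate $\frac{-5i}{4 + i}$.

Multiply numerator and denominator by conjugate (4 - i):
= (-5i)(4 - i) / (4^2 + 1^2)
= (-5 - 20i) / 17
= -5/17 - (20/17)i


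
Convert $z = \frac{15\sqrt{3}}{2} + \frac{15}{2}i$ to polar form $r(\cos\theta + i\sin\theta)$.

r = |z| = sqrt(a^2 + b^2) = sqrt((15*sqrt(3)/2)^2 + (15/2)^2) = sqrt(675/4 + 225/4) = sqrt(225) = 15
θ = arctan(b/a) = arctan(7.5/12.9904) (quadrant-adjusted) = 30°
z = 15(cos 30° + i sin 30°)


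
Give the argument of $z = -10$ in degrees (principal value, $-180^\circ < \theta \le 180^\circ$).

b = 0 and a < 0, so z lies on the negative real axis: θ = 180°


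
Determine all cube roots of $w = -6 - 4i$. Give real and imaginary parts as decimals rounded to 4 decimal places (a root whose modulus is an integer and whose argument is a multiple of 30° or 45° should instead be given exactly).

|w| = sqrt(52) ≈ 7.211103, arg(w) ≈ 213.690068°
Root modulus = sqrt(52)^(1/3) ≈ 1.931971
Root arguments: θ_k = (arg(w) + 360°k)/3 for k = 0, 1, ..., 2
Compute each root as (root modulus)(cos θ_k + i sin θ_k) using full-precision intermediates, then round to 4 decimal places.
Roots: 0.6216 + 1.8292i, -1.8950 - 0.3762i, 1.2733 - 1.4530i


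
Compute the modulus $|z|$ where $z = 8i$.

|z| = sqrt(a^2 + b^2) = sqrt(0^2 + 8^2) = sqrt(64) = 8


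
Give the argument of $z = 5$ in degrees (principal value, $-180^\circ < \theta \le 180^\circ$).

b = 0 and a > 0, so z lies on the positive real axis: θ = 0°


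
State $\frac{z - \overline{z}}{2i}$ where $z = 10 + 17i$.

z - conjugate(z) = 2bi
(z - conjugate(z))/(2i) = 2bi/(2i) = b = 17


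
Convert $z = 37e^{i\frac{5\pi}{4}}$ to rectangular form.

a = r cos θ = 37 * -sqrt(2)/2 = -37*sqrt(2)/2
b = r sin θ = 37 * -sqrt(2)/2 = -37*sqrt(2)/2
z = -37*sqrt(2)/2 - (37*sqrt(2)/2)i


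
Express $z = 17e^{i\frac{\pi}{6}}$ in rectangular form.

a = r cos θ = 17 * sqrt(3)/2 = 17*sqrt(3)/2
b = r sin θ = 17 * 1/2 = 17/2
z = 17*sqrt(3)/2 + (17/2)i


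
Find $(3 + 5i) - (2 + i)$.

(3 - 2) + (5 - 1)i = 1 + 4i


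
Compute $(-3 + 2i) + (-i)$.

(-3 + 0) + (2 + (-1))i = -3 + i


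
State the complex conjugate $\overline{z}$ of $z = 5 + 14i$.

If z = a + bi, then conjugate(z) = a - bi
conjugate(5 + 14i) = 5 - 14i


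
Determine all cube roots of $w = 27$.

|w| = 27, arg(w) = 0°
Root modulus = 27^(1/3) = 3
Root arguments: θ_k = (0° + 360°k)/3 for k = 0, 1, ..., 2
Roots: 3, -3/2 + (3*sqrt(3)/2)i, -3/2 - (3*sqrt(3)/2)i


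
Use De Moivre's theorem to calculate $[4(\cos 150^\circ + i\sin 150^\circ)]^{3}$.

By De Moivre: z^n = r^n(cos(nθ) + i sin(nθ))
= 4^3(cos(3*150°) + i sin(3*150°))
= 64(cos 90° + i sin 90°)
= 64i


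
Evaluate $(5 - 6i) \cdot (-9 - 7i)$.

(a1*a2 - b1*b2) + (a1*b2 + b1*a2)i
= (-45 - 42) + (-35 + 54)i
= -87 + 19i


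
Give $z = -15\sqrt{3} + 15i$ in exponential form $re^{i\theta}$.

r = |z| = sqrt((-15*sqrt(3))^2 + (15)^2) = sqrt(675 + 225) = sqrt(900) = 30
θ = arctan(b/a) = arctan(15/-25.9808) (quadrant-adjusted) = 150° = 5π/6
z = 30e^(i*5π/6)


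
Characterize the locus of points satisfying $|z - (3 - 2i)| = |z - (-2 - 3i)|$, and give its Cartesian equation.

|z - z1| = |z - z2| means z is equidistant from z1 and z2,
i.e. the perpendicular bisector of the segment from (3, -2) to (-2, -3) (midpoint (1/2, -5/2)).
With z = x + yi, square both sides:
(x - 3)^2 + (y - (-2))^2 = (x - (-2))^2 + (y - (-3))^2
The x^2 and y^2 terms cancel: -10x + (-2)y = 13 - 13 = 0
Simplify: 5x + y = 0
Locus: Perpendicular bisector of the segment from (3, -2) to (-2, -3): the line 5x + y = 0


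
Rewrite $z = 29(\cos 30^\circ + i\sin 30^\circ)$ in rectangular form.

a = r cos θ = 29 * sqrt(3)/2 = 29*sqrt(3)/2
b = r sin θ = 29 * 1/2 = 29/2
z = 29*sqrt(3)/2 + (29/2)i


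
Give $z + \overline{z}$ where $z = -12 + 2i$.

z + conjugate(z) = (a + bi) + (a - bi) = 2a
= 2 * (-12) = -24


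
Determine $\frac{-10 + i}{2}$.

Divisor is real, so divide each part by 2:
= -5 + (1/2)i


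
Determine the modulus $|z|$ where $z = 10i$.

|z| = sqrt(a^2 + b^2) = sqrt(0^2 + 10^2) = sqrt(100) = 10


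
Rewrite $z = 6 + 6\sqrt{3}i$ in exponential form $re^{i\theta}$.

r = |z| = sqrt((6)^2 + (6*sqrt(3))^2) = sqrt(36 + 108) = sqrt(144) = 12
θ = arctan(b/a) = arctan(10.3923/6) (quadrant-adjusted) = 60° = π/3
z = 12e^(i*π/3)


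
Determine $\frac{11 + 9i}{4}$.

Divisor is real, so divide each part by 4:
= 11/4 + (9/4)i


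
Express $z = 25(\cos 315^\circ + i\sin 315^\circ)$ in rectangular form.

a = r cos θ = 25 * sqrt(2)/2 = 25*sqrt(2)/2
b = r sin θ = 25 * -sqrt(2)/2 = -25*sqrt(2)/2
z = 25*sqrt(2)/2 - (25*sqrt(2)/2)i


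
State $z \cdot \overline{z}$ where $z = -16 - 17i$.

z * conjugate(z) = |z|^2 = a^2 + b^2
= (-16)^2 + (-17)^2 = 545


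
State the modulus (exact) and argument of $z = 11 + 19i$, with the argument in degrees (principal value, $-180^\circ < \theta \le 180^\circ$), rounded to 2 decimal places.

|z| = sqrt(11^2 + 19^2) = sqrt(482)
arg(z) = arctan(b/a) = arctan(19/11) (quadrant-adjusted) = 59.93°


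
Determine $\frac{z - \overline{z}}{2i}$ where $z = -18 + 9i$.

z - conjugate(z) = 2bi
(z - conjugate(z))/(2i) = 2bi/(2i) = b = 9


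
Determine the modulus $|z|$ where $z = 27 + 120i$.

|z| = sqrt(a^2 + b^2) = sqrt(27^2 + 120^2) = sqrt(15129) = 123


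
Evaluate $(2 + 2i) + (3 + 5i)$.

(2 + 3) + (2 + 5)i = 5 + 7i


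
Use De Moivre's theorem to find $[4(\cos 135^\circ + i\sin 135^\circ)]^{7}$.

By De Moivre: z^n = r^n(cos(nθ) + i sin(nθ))
= 4^7(cos(7*135°) + i sin(7*135°))
= 16384(cos 225° + i sin 225°)
= -8192*sqrt(2) - 8192*sqrt(2)i


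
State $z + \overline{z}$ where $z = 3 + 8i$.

z + conjugate(z) = (a + bi) + (a - bi) = 2a
= 2 * 3 = 6


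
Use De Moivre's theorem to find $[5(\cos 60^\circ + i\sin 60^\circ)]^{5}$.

By De Moivre: z^n = r^n(cos(nθ) + i sin(nθ))
= 5^5(cos(5*60°) + i sin(5*60°))
= 3125(cos 300° + i sin 300°)
= 3125/2 - (3125*sqrt(3)/2)i


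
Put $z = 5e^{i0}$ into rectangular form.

a = r cos θ = 5 * 1 = 5
b = r sin θ = 5 * 0 = 0
z = 5
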